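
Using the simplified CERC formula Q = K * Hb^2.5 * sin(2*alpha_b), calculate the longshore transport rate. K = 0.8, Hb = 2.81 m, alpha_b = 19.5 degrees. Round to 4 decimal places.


Q = K * Hb^2.5 * sin(2 * alpha_b)
Hb^2.5 = 2.81^2.5 = 13.236276
sin(2 * 19.5) = sin(39.0) = 0.629320
Q = 0.8 * 13.236276 * 0.629320
Q = 6.6639 m^3/s

6.6639


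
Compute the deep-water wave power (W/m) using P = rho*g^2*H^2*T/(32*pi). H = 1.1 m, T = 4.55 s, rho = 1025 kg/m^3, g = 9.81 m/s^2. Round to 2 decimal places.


P = rho * g^2 * H^2 * T / (32 * pi)
P = 1025 * 9.81^2 * 1.1^2 * 4.55 / (32 * pi)
P = 1025 * 96.2361 * 1.2100 * 4.55 / 100.53096
P = 5402.05 W/m

5402.05


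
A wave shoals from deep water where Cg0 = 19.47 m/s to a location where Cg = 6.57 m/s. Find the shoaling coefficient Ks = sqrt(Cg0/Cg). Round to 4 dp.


Ks = sqrt(Cg0 / Cg)
Ks = sqrt(19.47 / 6.57)
Ks = sqrt(2.9635)
Ks = 1.7215

1.7215


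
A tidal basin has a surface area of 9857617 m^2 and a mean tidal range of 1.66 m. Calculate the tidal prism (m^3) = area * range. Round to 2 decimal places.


Tidal prism = Area * Tidal range
P = 9857617 * 1.66
P = 16363644.22 m^3

16363644.22


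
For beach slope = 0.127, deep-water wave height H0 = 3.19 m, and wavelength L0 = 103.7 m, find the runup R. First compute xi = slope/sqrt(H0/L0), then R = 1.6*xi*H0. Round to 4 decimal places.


xi = slope / sqrt(H0/L0)
H0/L0 = 3.19/103.7 = 0.030762
sqrt(0.030762) = 0.175390
xi = 0.127 / 0.175390 = 0.724099
R = 1.6 * xi * H0 = 1.6 * 0.724099 * 3.19
R = 3.6958 m

3.6958


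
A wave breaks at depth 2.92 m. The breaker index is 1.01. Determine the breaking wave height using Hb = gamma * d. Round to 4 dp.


Hb = gamma * d
Hb = 1.01 * 2.92
Hb = 2.9492 m

2.9492


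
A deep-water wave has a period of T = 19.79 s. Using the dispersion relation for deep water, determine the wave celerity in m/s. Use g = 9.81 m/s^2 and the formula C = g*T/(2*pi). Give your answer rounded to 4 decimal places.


We use the deep-water celerity formula:
C = g * T / (2 * pi)
C = 9.81 * 19.79 / (2 * 3.14159...)
C = 194.139900 / 6.283185
C = 30.8983 m/s

30.8983


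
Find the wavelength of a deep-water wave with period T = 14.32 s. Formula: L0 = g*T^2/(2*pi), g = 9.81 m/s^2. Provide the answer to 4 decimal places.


L0 = g * T^2 / (2 * pi)
L0 = 9.81 * 14.32^2 / (2 * pi)
L0 = 9.81 * 205.0624 / 6.28319
L0 = 2011.6621 / 6.28319
L0 = 320.1660 m

320.1660


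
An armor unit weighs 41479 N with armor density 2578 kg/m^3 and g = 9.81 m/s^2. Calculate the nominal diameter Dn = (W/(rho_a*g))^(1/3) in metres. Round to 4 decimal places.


V = W / (rho_a * g)
V = 41479 / (2578 * 9.81)
V = 41479 / 25290.18
V = 1.640123 m^3
Dn = V^(1/3) = 1.640123^(1/3)
Dn = 1.1793 m

1.1793


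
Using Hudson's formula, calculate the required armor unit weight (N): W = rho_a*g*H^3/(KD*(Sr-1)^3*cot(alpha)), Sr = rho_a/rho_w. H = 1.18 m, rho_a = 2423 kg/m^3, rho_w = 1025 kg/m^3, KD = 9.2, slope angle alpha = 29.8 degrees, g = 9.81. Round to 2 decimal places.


Sr = rho_a / rho_w = 2423 / 1025 = 2.363902
(Sr - 1) = 1.363902
(Sr - 1)^3 = 2.537172
cot(29.8) = 1 / tan(29.8) = 1 / 0.572705 = 1.746098
Numerator = 2423 * 9.81 * 1.18^3 = 39054.2627
Denominator = 9.2 * 2.537172 * 1.746098 = 40.757400
W = 39054.2627 / 40.757400
W = 958.21 N

958.21


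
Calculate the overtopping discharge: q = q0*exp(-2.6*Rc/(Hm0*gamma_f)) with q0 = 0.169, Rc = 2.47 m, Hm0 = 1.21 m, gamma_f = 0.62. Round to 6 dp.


q = q0 * exp(-2.6 * Rc / (Hm0 * gamma_f))
Exponent = -2.6 * 2.47 / (1.21 * 0.62)
= -2.6 * 2.47 / 0.7502
= -8.560384
exp(-8.560384) = 0.000192
q = 0.169 * 0.000192
q = 0.000032 m^3/s/m

0.000032


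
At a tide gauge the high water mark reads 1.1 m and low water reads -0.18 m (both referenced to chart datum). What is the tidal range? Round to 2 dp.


Tidal range = High water - Low water
Tidal range = 1.1 - (-0.18)
Tidal range = 1.28 m

1.28


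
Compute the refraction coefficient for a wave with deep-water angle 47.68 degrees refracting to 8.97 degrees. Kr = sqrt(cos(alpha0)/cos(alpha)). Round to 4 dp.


Kr = sqrt(cos(alpha0) / cos(alpha))
cos(47.68) = 0.673271
cos(8.97) = 0.987770
Kr = sqrt(0.673271 / 0.987770)
Kr = sqrt(0.681607)
Kr = 0.8256

0.8256


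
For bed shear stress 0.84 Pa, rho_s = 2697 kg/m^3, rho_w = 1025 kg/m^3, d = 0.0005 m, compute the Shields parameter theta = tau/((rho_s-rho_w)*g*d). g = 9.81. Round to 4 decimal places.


theta = tau / ((rho_s - rho_w) * g * d)
rho_s - rho_w = 2697 - 1025 = 1672
Denominator = 1672 * 9.81 * 0.0005 = 8.201160
theta = 0.84 / 8.201160
theta = 0.1024

0.1024


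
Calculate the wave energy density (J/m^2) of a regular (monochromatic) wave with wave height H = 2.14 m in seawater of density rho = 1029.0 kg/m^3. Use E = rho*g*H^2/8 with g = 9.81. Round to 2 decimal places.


E = (1/8) * rho * g * H^2
E = (1/8) * 1029.0 * 9.81 * 2.14^2
E = 0.125 * 1029.0 * 9.81 * 4.5796
E = 5778.59 J/m^2

5778.59


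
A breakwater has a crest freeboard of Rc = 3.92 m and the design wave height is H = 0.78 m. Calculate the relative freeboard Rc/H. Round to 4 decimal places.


Relative freeboard = Rc / H
= 3.92 / 0.78
= 5.0256

5.0256


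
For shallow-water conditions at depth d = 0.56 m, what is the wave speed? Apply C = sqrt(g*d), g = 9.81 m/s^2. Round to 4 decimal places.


Using the shallow-water approximation:
C = sqrt(g * d) = sqrt(9.81 * 0.56)
C = sqrt(5.4936)
C = 2.3438 m/s

2.3438


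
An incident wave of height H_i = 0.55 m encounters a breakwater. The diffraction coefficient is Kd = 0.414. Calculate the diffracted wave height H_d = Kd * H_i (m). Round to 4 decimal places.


H_d = Kd * H_i
H_d = 0.414 * 0.55
H_d = 0.2277 m

0.2277


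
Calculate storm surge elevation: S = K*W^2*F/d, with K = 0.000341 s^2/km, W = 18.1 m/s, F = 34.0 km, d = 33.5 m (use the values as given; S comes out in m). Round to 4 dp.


S = K * W^2 * F / d
W^2 = 18.1^2 = 327.61
S = 0.000341 * 327.61 * 34.0 / 33.5
Numerator = 0.000341 * 327.61 * 34.0 = 3.798310
S = 3.798310 / 33.5 = 0.1134 m

0.1134


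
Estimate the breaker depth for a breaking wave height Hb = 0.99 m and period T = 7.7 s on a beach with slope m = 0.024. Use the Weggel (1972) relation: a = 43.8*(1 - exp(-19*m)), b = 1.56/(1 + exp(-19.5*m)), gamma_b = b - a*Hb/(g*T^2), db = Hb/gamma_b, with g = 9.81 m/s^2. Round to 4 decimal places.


a = 43.8 * (1 - exp(-19 * m))
exp(-19 * 0.024) = exp(-0.4560) = 0.633814
a = 43.8 * (1 - 0.633814) = 16.038954
b = 1.56 / (1 + exp(-19.5 * m))
exp(-19.5 * 0.024) = exp(-0.4680) = 0.626254
b = 1.56 / (1 + 0.626254) = 0.959260
Hb / (g * T^2) = 0.99 / (9.81 * 7.7^2) = 0.99 / 581.6349 = 0.00170210
gamma_b = b - a * Hb/(g*T^2) = 0.959260 - 16.038954 * 0.00170210 = 0.931960
db = Hb / gamma_b = 0.99 / 0.931960
db = 1.0623 m

1.0623


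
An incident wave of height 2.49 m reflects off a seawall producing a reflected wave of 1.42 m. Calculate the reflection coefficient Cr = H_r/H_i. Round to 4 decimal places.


Cr = H_r / H_i
Cr = 1.42 / 2.49
Cr = 0.5703

0.5703


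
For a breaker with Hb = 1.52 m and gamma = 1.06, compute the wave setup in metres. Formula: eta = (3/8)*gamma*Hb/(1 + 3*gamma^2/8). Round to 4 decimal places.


eta = (3/8) * gamma * Hb / (1 + 3*gamma^2/8)
Numerator = (3/8) * 1.06 * 1.52 = 0.604200
Denominator = 1 + 3*1.06^2/8 = 1 + 0.421350 = 1.421350
eta = 0.604200 / 1.421350
eta = 0.4251 m

0.4251


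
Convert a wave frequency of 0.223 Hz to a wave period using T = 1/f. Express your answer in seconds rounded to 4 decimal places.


T = 1 / f
T = 1 / 0.223
T = 4.4843 s

4.4843


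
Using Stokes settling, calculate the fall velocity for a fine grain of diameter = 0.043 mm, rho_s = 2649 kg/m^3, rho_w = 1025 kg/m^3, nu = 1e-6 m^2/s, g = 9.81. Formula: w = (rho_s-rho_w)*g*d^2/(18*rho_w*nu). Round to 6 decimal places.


w = (rho_s - rho_w) * g * d^2 / (18 * rho_w * nu)
d = 0.043 mm = 0.000043 m
rho_s - rho_w = 2649 - 1025 = 1624
Numerator = 1624 * 9.81 * (0.000043)^2 = 0.000029457233
Denominator = 18 * 1025 * 1e-6 = 0.018450
w = 0.001597 m/s

0.001597


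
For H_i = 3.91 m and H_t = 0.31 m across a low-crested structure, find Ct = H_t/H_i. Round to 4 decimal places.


Ct = H_t / H_i
Ct = 0.31 / 3.91
Ct = 0.0793

0.0793


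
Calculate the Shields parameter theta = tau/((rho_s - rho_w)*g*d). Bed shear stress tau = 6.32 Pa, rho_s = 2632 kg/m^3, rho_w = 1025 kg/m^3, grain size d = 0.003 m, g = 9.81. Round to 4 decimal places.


theta = tau / ((rho_s - rho_w) * g * d)
rho_s - rho_w = 2632 - 1025 = 1607
Denominator = 1607 * 9.81 * 0.003 = 47.294010
theta = 6.32 / 47.294010
theta = 0.1336

0.1336


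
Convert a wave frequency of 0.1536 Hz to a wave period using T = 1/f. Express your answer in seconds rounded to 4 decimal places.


T = 1 / f
T = 1 / 0.1536
T = 6.5104 s

6.5104


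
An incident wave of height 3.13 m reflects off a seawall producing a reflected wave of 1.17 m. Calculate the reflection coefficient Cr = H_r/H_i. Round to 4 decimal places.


Cr = H_r / H_i
Cr = 1.17 / 3.13
Cr = 0.3738

0.3738


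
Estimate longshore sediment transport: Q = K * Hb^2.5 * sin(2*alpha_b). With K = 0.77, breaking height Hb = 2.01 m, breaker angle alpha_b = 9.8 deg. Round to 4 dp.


Q = K * Hb^2.5 * sin(2 * alpha_b)
Hb^2.5 = 2.01^2.5 = 5.727830
sin(2 * 9.8) = sin(19.6) = 0.335452
Q = 0.77 * 5.727830 * 0.335452
Q = 1.4795 m^3/s

1.4795


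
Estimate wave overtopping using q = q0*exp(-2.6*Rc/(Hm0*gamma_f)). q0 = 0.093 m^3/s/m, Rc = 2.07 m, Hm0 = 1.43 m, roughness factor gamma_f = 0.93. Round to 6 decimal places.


q = q0 * exp(-2.6 * Rc / (Hm0 * gamma_f))
Exponent = -2.6 * 2.07 / (1.43 * 0.93)
= -2.6 * 2.07 / 1.3299
= -4.046921
exp(-4.046921) = 0.017476
q = 0.093 * 0.017476
q = 0.001625 m^3/s/m

0.001625


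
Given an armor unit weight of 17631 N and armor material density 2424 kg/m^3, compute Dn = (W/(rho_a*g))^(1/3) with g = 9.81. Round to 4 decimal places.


V = W / (rho_a * g)
V = 17631 / (2424 * 9.81)
V = 17631 / 23779.44
V = 0.741439 m^3
Dn = V^(1/3) = 0.741439^(1/3)
Dn = 0.9051 m

0.9051


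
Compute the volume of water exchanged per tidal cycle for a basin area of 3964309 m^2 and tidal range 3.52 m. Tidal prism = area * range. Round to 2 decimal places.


Tidal prism = Area * Tidal range
P = 3964309 * 3.52
P = 13954367.68 m^3

13954367.68


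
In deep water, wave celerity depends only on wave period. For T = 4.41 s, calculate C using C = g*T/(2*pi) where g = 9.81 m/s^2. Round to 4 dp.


We use the deep-water celerity formula:
C = g * T / (2 * pi)
C = 9.81 * 4.41 / (2 * 3.14159...)
C = 43.262100 / 6.283185
C = 6.8854 m/s

6.8854


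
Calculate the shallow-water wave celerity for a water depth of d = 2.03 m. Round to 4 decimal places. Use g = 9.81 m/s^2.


Using the shallow-water approximation:
C = sqrt(g * d) = sqrt(9.81 * 2.03)
C = sqrt(19.9143)
C = 4.4625 m/s

4.4625


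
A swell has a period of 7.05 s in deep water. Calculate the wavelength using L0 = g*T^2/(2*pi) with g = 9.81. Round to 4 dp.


L0 = g * T^2 / (2 * pi)
L0 = 9.81 * 7.05^2 / (2 * pi)
L0 = 9.81 * 49.7025 / 6.28319
L0 = 487.5815 / 6.28319
L0 = 77.6010 m

77.6010


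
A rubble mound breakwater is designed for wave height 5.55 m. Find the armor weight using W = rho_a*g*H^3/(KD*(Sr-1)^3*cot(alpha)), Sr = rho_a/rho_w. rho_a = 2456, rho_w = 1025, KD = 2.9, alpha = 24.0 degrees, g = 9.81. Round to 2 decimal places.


Sr = rho_a / rho_w = 2456 / 1025 = 2.396098
(Sr - 1) = 1.396098
(Sr - 1)^3 = 2.721118
cot(24.0) = 1 / tan(24.0) = 1 / 0.445229 = 2.246037
Numerator = 2456 * 9.81 * 5.55^3 = 4118853.2538
Denominator = 2.9 * 2.721118 * 2.246037 = 17.724017
W = 4118853.2538 / 17.724017
W = 232388.24 N

232388.24


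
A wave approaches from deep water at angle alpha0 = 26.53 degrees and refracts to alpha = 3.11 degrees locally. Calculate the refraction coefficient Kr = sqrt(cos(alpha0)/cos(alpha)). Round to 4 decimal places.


Kr = sqrt(cos(alpha0) / cos(alpha))
cos(26.53) = 0.894701
cos(3.11) = 0.998527
Kr = sqrt(0.894701 / 0.998527)
Kr = sqrt(0.896020)
Kr = 0.9466

0.9466


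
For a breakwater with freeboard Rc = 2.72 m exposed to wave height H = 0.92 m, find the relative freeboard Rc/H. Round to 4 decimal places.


Relative freeboard = Rc / H
= 2.72 / 0.92
= 2.9565

2.9565


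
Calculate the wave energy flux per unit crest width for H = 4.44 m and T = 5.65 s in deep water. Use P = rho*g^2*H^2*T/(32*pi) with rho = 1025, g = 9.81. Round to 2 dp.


P = rho * g^2 * H^2 * T / (32 * pi)
P = 1025 * 9.81^2 * 4.44^2 * 5.65 / (32 * pi)
P = 1025 * 96.2361 * 19.7136 * 5.65 / 100.53096
P = 109288.99 W/m

109288.99


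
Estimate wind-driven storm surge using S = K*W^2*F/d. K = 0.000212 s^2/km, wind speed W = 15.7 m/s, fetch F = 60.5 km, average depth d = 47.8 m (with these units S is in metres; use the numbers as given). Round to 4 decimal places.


S = K * W^2 * F / d
W^2 = 15.7^2 = 246.49
S = 0.000212 * 246.49 * 60.5 / 47.8
Numerator = 0.000212 * 246.49 * 60.5 = 3.161481
S = 3.161481 / 47.8 = 0.0661 m

0.0661


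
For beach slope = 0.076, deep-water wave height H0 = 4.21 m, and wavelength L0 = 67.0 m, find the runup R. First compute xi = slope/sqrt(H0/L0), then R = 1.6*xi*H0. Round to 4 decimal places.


xi = slope / sqrt(H0/L0)
H0/L0 = 4.21/67.0 = 0.062836
sqrt(0.062836) = 0.250671
xi = 0.076 / 0.250671 = 0.303187
R = 1.6 * xi * H0 = 1.6 * 0.303187 * 4.21
R = 2.0423 m

2.0423


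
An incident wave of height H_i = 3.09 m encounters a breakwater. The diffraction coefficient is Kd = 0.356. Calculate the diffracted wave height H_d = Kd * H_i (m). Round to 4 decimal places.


H_d = Kd * H_i
H_d = 0.356 * 3.09
H_d = 1.1000 m

1.1000


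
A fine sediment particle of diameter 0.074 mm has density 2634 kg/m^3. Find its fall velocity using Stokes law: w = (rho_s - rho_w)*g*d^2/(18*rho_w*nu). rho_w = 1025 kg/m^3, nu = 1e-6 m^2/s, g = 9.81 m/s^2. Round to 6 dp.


w = (rho_s - rho_w) * g * d^2 / (18 * rho_w * nu)
d = 0.074 mm = 0.000074 m
rho_s - rho_w = 2634 - 1025 = 1609
Numerator = 1609 * 9.81 * (0.000074)^2 = 0.000086434772
Denominator = 18 * 1025 * 1e-6 = 0.018450
w = 0.004685 m/s

0.004685


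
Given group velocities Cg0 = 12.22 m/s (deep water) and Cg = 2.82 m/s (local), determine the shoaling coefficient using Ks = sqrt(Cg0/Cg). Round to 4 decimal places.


Ks = sqrt(Cg0 / Cg)
Ks = sqrt(12.22 / 2.82)
Ks = sqrt(4.3333)
Ks = 2.0817

2.0817


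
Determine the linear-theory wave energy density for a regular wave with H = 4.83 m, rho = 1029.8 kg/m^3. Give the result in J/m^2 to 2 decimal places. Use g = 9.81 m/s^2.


E = (1/8) * rho * g * H^2
E = (1/8) * 1029.8 * 9.81 * 4.83^2
E = 0.125 * 1029.8 * 9.81 * 23.3289
E = 29459.55 J/m^2

29459.55


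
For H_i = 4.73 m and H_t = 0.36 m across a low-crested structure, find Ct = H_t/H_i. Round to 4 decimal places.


Ct = H_t / H_i
Ct = 0.36 / 4.73
Ct = 0.0761

0.0761


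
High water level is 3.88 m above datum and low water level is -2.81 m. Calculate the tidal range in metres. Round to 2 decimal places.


Tidal range = High water - Low water
Tidal range = 3.88 - (-2.81)
Tidal range = 6.69 m

6.69


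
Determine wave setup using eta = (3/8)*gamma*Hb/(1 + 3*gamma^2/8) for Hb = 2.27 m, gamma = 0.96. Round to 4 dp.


eta = (3/8) * gamma * Hb / (1 + 3*gamma^2/8)
Numerator = (3/8) * 0.96 * 2.27 = 0.817200
Denominator = 1 + 3*0.96^2/8 = 1 + 0.345600 = 1.345600
eta = 0.817200 / 1.345600
eta = 0.6073 m

0.6073


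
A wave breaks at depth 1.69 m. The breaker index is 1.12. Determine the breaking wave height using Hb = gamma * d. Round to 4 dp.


Hb = gamma * d
Hb = 1.12 * 1.69
Hb = 1.8928 m

1.8928


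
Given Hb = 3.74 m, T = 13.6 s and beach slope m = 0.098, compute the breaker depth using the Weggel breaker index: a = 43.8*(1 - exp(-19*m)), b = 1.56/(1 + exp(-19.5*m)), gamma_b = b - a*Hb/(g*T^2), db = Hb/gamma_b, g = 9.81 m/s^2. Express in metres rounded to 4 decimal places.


a = 43.8 * (1 - exp(-19 * m))
exp(-19 * 0.098) = exp(-1.8620) = 0.155362
a = 43.8 * (1 - 0.155362) = 36.995162
b = 1.56 / (1 + exp(-19.5 * m))
exp(-19.5 * 0.098) = exp(-1.9110) = 0.147932
b = 1.56 / (1 + 0.147932) = 1.358965
Hb / (g * T^2) = 3.74 / (9.81 * 13.6^2) = 3.74 / 1814.4576 = 0.00206122
gamma_b = b - a * Hb/(g*T^2) = 1.358965 - 36.995162 * 0.00206122 = 1.282710
db = Hb / gamma_b = 3.74 / 1.282710
db = 2.9157 m

2.9157


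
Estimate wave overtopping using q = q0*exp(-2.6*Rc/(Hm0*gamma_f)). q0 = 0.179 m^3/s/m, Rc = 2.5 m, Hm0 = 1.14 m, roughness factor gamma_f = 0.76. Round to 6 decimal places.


q = q0 * exp(-2.6 * Rc / (Hm0 * gamma_f))
Exponent = -2.6 * 2.5 / (1.14 * 0.76)
= -2.6 * 2.5 / 0.8664
= -7.502308
exp(-7.502308) = 0.000552
q = 0.179 * 0.000552
q = 0.000099 m^3/s/m

0.000099


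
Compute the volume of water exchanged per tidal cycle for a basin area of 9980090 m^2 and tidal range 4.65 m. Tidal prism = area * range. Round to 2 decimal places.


Tidal prism = Area * Tidal range
P = 9980090 * 4.65
P = 46407418.50 m^3

46407418.50


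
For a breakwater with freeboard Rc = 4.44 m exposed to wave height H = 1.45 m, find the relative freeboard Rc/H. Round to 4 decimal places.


Relative freeboard = Rc / H
= 4.44 / 1.45
= 3.0621

3.0621


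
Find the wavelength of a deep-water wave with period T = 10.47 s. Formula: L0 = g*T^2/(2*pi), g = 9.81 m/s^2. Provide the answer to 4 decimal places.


L0 = g * T^2 / (2 * pi)
L0 = 9.81 * 10.47^2 / (2 * pi)
L0 = 9.81 * 109.6209 / 6.28319
L0 = 1075.3810 / 6.28319
L0 = 171.1522 m

171.1522


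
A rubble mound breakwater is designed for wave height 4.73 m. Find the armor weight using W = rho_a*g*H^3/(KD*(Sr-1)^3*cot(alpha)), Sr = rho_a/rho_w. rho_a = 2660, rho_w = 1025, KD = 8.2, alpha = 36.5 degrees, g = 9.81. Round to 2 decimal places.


Sr = rho_a / rho_w = 2660 / 1025 = 2.595122
(Sr - 1) = 1.595122
(Sr - 1)^3 = 4.058651
cot(36.5) = 1 / tan(36.5) = 1 / 0.739961 = 1.351422
Numerator = 2660 * 9.81 * 4.73^3 = 2761430.1751
Denominator = 8.2 * 4.058651 * 1.351422 = 44.976603
W = 2761430.1751 / 44.976603
W = 61397.04 N

61397.04


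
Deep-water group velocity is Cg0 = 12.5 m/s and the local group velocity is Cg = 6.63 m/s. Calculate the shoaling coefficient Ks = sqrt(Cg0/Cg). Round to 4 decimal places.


Ks = sqrt(Cg0 / Cg)
Ks = sqrt(12.5 / 6.63)
Ks = sqrt(1.8854)
Ks = 1.3731

1.3731


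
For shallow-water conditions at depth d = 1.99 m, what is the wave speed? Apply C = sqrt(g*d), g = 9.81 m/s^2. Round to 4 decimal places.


Using the shallow-water approximation:
C = sqrt(g * d) = sqrt(9.81 * 1.99)
C = sqrt(19.5219)
C = 4.4184 m/s

4.4184


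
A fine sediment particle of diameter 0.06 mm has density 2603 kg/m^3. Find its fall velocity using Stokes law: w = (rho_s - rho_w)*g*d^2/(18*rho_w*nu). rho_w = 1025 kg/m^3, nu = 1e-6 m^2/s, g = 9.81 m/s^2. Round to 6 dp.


w = (rho_s - rho_w) * g * d^2 / (18 * rho_w * nu)
d = 0.06 mm = 0.000060 m
rho_s - rho_w = 2603 - 1025 = 1578
Numerator = 1578 * 9.81 * (0.000060)^2 = 0.000055728648
Denominator = 18 * 1025 * 1e-6 = 0.018450
w = 0.003021 m/s

0.003021


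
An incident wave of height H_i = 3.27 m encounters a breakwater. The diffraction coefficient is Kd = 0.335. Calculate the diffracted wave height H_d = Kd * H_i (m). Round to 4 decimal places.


H_d = Kd * H_i
H_d = 0.335 * 3.27
H_d = 1.0955 m

1.0955


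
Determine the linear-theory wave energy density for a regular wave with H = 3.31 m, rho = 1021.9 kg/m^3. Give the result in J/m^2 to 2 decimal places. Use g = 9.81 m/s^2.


E = (1/8) * rho * g * H^2
E = (1/8) * 1021.9 * 9.81 * 3.31^2
E = 0.125 * 1021.9 * 9.81 * 10.9561
E = 13729.14 J/m^2

13729.14


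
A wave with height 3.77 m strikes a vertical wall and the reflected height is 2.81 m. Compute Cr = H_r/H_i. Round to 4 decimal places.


Cr = H_r / H_i
Cr = 2.81 / 3.77
Cr = 0.7454

0.7454


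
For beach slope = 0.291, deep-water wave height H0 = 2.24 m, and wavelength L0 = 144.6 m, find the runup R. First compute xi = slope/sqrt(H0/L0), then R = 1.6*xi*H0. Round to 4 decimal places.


xi = slope / sqrt(H0/L0)
H0/L0 = 2.24/144.6 = 0.015491
sqrt(0.015491) = 0.124463
xi = 0.291 / 0.124463 = 2.338046
R = 1.6 * xi * H0 = 1.6 * 2.338046 * 2.24
R = 8.3796 m

8.3796


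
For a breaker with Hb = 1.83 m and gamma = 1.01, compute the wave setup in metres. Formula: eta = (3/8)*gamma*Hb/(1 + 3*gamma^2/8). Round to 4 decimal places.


eta = (3/8) * gamma * Hb / (1 + 3*gamma^2/8)
Numerator = (3/8) * 1.01 * 1.83 = 0.693113
Denominator = 1 + 3*1.01^2/8 = 1 + 0.382538 = 1.382538
eta = 0.693113 / 1.382538
eta = 0.5013 m

0.5013


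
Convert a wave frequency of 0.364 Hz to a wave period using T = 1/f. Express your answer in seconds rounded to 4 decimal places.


T = 1 / f
T = 1 / 0.364
T = 2.7473 s

2.7473


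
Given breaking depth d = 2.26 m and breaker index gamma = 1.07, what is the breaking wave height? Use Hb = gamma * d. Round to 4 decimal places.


Hb = gamma * d
Hb = 1.07 * 2.26
Hb = 2.4182 m

2.4182


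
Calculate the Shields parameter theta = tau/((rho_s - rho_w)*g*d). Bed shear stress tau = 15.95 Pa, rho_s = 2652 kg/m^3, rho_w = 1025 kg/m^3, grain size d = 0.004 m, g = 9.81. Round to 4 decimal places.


theta = tau / ((rho_s - rho_w) * g * d)
rho_s - rho_w = 2652 - 1025 = 1627
Denominator = 1627 * 9.81 * 0.004 = 63.843480
theta = 15.95 / 63.843480
theta = 0.2498

0.2498


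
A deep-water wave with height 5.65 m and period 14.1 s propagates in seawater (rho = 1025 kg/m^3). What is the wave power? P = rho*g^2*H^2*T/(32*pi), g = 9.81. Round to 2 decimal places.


P = rho * g^2 * H^2 * T / (32 * pi)
P = 1025 * 9.81^2 * 5.65^2 * 14.1 / (32 * pi)
P = 1025 * 96.2361 * 31.9225 * 14.1 / 100.53096
P = 441649.80 W/m

441649.80


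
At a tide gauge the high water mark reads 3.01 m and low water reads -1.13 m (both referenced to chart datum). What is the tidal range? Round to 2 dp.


Tidal range = High water - Low water
Tidal range = 3.01 - (-1.13)
Tidal range = 4.14 m

4.14


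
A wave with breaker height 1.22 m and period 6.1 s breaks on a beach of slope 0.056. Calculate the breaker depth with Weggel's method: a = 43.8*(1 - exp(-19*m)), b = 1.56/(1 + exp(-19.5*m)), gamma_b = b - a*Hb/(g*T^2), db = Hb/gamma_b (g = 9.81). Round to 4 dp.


a = 43.8 * (1 - exp(-19 * m))
exp(-19 * 0.056) = exp(-1.0640) = 0.345073
a = 43.8 * (1 - 0.345073) = 28.685813
b = 1.56 / (1 + exp(-19.5 * m))
exp(-19.5 * 0.056) = exp(-1.0920) = 0.335545
b = 1.56 / (1 + 0.335545) = 1.168063
Hb / (g * T^2) = 1.22 / (9.81 * 6.1^2) = 1.22 / 365.0301 = 0.00334219
gamma_b = b - a * Hb/(g*T^2) = 1.168063 - 28.685813 * 0.00334219 = 1.072189
db = Hb / gamma_b = 1.22 / 1.072189
db = 1.1379 m

1.1379


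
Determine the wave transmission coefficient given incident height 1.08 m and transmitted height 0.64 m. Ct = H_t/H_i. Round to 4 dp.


Ct = H_t / H_i
Ct = 0.64 / 1.08
Ct = 0.5926

0.5926


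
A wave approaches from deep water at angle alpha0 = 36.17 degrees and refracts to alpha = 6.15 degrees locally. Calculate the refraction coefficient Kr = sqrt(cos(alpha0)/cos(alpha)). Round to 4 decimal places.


Kr = sqrt(cos(alpha0) / cos(alpha))
cos(36.17) = 0.807269
cos(6.15) = 0.994245
Kr = sqrt(0.807269 / 0.994245)
Kr = sqrt(0.811942)
Kr = 0.9011

0.9011


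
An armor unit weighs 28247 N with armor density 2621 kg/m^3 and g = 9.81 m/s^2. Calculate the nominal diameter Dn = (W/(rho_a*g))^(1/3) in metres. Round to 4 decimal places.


V = W / (rho_a * g)
V = 28247 / (2621 * 9.81)
V = 28247 / 25712.01
V = 1.098592 m^3
Dn = V^(1/3) = 1.098592^(1/3)
Dn = 1.0318 m

1.0318


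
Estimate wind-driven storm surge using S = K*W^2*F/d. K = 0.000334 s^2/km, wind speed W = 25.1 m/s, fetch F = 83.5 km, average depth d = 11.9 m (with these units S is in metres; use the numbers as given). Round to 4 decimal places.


S = K * W^2 * F / d
W^2 = 25.1^2 = 630.01
S = 0.000334 * 630.01 * 83.5 / 11.9
Numerator = 0.000334 * 630.01 * 83.5 = 17.570349
S = 17.570349 / 11.9 = 1.4765 m

1.4765


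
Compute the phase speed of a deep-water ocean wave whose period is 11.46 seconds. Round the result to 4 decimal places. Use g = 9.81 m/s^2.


We use the deep-water celerity formula:
C = g * T / (2 * pi)
C = 9.81 * 11.46 / (2 * 3.14159...)
C = 112.422600 / 6.283185
C = 17.8926 m/s

17.8926


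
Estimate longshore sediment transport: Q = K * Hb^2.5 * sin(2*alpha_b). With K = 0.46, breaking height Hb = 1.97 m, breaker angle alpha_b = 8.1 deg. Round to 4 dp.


Q = K * Hb^2.5 * sin(2 * alpha_b)
Hb^2.5 = 1.97^2.5 = 5.447103
sin(2 * 8.1) = sin(16.2) = 0.278991
Q = 0.46 * 5.447103 * 0.278991
Q = 0.6991 m^3/s

0.6991


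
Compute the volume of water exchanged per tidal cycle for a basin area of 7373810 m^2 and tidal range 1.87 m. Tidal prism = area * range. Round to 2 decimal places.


Tidal prism = Area * Tidal range
P = 7373810 * 1.87
P = 13789024.70 m^3

13789024.70


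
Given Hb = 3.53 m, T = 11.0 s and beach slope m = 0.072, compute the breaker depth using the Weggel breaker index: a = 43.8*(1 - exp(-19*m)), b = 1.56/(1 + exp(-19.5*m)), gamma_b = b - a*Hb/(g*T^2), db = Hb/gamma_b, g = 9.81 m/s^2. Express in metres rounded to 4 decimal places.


a = 43.8 * (1 - exp(-19 * m))
exp(-19 * 0.072) = exp(-1.3680) = 0.254616
a = 43.8 * (1 - 0.254616) = 32.647833
b = 1.56 / (1 + exp(-19.5 * m))
exp(-19.5 * 0.072) = exp(-1.4040) = 0.245613
b = 1.56 / (1 + 0.245613) = 1.252396
Hb / (g * T^2) = 3.53 / (9.81 * 11.0^2) = 3.53 / 1187.0100 = 0.00297386
gamma_b = b - a * Hb/(g*T^2) = 1.252396 - 32.647833 * 0.00297386 = 1.155306
db = Hb / gamma_b = 3.53 / 1.155306
db = 3.0555 m

3.0555


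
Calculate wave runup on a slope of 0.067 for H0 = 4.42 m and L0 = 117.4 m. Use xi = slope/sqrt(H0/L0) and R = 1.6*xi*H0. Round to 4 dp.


xi = slope / sqrt(H0/L0)
H0/L0 = 4.42/117.4 = 0.037649
sqrt(0.037649) = 0.194034
xi = 0.067 / 0.194034 = 0.345301
R = 1.6 * xi * H0 = 1.6 * 0.345301 * 4.42
R = 2.4420 m

2.4420


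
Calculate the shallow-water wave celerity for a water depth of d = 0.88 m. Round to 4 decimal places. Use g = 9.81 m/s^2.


Using the shallow-water approximation:
C = sqrt(g * d) = sqrt(9.81 * 0.88)
C = sqrt(8.6328)
C = 2.9382 m/s

2.9382


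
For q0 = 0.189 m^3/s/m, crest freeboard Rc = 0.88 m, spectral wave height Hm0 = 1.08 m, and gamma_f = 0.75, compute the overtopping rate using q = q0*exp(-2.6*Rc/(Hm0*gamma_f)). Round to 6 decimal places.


q = q0 * exp(-2.6 * Rc / (Hm0 * gamma_f))
Exponent = -2.6 * 0.88 / (1.08 * 0.75)
= -2.6 * 0.88 / 0.8100
= -2.824691
exp(-2.824691) = 0.059327
q = 0.189 * 0.059327
q = 0.011213 m^3/s/m

0.011213


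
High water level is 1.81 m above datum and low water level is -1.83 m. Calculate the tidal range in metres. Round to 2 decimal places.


Tidal range = High water - Low water
Tidal range = 1.81 - (-1.83)
Tidal range = 3.64 m

3.64


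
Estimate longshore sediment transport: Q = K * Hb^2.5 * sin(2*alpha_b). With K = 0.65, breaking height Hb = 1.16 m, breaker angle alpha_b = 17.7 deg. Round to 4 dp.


Q = K * Hb^2.5 * sin(2 * alpha_b)
Hb^2.5 = 1.16^2.5 = 1.449256
sin(2 * 17.7) = sin(35.4) = 0.579281
Q = 0.65 * 1.449256 * 0.579281
Q = 0.5457 m^3/s

0.5457


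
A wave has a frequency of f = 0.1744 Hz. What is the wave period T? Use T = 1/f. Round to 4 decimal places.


T = 1 / f
T = 1 / 0.1744
T = 5.7339 s

5.7339


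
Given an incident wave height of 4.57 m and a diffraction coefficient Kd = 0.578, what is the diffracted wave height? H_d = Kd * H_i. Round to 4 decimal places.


H_d = Kd * H_i
H_d = 0.578 * 4.57
H_d = 2.6415 m

2.6415


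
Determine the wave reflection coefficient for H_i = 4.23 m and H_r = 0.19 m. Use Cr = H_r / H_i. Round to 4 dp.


Cr = H_r / H_i
Cr = 0.19 / 4.23
Cr = 0.0449

0.0449


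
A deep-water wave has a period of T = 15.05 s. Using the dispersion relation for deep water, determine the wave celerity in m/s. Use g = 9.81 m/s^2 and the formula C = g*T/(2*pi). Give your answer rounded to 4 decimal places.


We use the deep-water celerity formula:
C = g * T / (2 * pi)
C = 9.81 * 15.05 / (2 * 3.14159...)
C = 147.640500 / 6.283185
C = 23.4977 m/s

23.4977


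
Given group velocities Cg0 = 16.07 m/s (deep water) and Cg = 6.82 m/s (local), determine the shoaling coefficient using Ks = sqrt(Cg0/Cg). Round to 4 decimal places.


Ks = sqrt(Cg0 / Cg)
Ks = sqrt(16.07 / 6.82)
Ks = sqrt(2.3563)
Ks = 1.5350

1.5350


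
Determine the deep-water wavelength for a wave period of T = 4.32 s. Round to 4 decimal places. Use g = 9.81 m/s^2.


L0 = g * T^2 / (2 * pi)
L0 = 9.81 * 4.32^2 / (2 * pi)
L0 = 9.81 * 18.6624 / 6.28319
L0 = 183.0781 / 6.28319
L0 = 29.1378 m

29.1378


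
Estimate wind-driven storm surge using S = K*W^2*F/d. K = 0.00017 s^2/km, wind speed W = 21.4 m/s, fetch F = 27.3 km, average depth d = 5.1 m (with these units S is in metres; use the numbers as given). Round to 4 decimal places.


S = K * W^2 * F / d
W^2 = 21.4^2 = 457.96
S = 0.00017 * 457.96 * 27.3 / 5.1
Numerator = 0.00017 * 457.96 * 27.3 = 2.125392
S = 2.125392 / 5.1 = 0.4167 m

0.4167


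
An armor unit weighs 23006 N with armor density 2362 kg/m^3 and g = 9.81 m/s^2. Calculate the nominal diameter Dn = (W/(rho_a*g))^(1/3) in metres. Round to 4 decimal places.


V = W / (rho_a * g)
V = 23006 / (2362 * 9.81)
V = 23006 / 23171.22
V = 0.992870 m^3
Dn = V^(1/3) = 0.992870^(1/3)
Dn = 0.9976 m

0.9976


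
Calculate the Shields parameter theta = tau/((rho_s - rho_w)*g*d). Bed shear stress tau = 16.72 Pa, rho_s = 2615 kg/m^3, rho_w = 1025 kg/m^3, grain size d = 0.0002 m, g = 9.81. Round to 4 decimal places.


theta = tau / ((rho_s - rho_w) * g * d)
rho_s - rho_w = 2615 - 1025 = 1590
Denominator = 1590 * 9.81 * 0.0002 = 3.119580
theta = 16.72 / 3.119580
theta = 5.3597

5.3597


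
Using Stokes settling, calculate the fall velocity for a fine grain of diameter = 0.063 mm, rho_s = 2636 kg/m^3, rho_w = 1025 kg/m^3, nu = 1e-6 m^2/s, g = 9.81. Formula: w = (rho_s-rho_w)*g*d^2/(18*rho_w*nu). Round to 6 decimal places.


w = (rho_s - rho_w) * g * d^2 / (18 * rho_w * nu)
d = 0.063 mm = 0.000063 m
rho_s - rho_w = 2636 - 1025 = 1611
Numerator = 1611 * 9.81 * (0.000063)^2 = 0.000062725719
Denominator = 18 * 1025 * 1e-6 = 0.018450
w = 0.003400 m/s

0.003400


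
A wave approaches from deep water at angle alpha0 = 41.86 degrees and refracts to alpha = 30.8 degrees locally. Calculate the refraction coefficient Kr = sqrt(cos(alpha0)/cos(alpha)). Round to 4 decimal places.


Kr = sqrt(cos(alpha0) / cos(alpha))
cos(41.86) = 0.744778
cos(30.8) = 0.858960
Kr = sqrt(0.744778 / 0.858960)
Kr = sqrt(0.867069)
Kr = 0.9312

0.9312


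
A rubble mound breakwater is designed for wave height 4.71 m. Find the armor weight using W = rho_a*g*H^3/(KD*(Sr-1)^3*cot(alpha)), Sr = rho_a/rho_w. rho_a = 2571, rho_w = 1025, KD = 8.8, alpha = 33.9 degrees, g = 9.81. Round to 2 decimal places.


Sr = rho_a / rho_w = 2571 / 1025 = 2.508293
(Sr - 1) = 1.508293
(Sr - 1)^3 = 3.431286
cot(33.9) = 1 / tan(33.9) = 1 / 0.671972 = 1.488157
Numerator = 2571 * 9.81 * 4.71^3 = 2635322.7150
Denominator = 8.8 * 3.431286 * 1.488157 = 44.935367
W = 2635322.7150 / 44.935367
W = 58646.96 N

58646.96


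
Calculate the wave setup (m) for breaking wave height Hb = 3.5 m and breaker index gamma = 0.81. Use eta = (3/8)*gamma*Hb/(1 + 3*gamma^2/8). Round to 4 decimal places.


eta = (3/8) * gamma * Hb / (1 + 3*gamma^2/8)
Numerator = (3/8) * 0.81 * 3.5 = 1.063125
Denominator = 1 + 3*0.81^2/8 = 1 + 0.246038 = 1.246038
eta = 1.063125 / 1.246038
eta = 0.8532 m

0.8532


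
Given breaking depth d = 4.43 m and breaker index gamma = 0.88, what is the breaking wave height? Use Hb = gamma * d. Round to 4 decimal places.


Hb = gamma * d
Hb = 0.88 * 4.43
Hb = 3.8984 m

3.8984


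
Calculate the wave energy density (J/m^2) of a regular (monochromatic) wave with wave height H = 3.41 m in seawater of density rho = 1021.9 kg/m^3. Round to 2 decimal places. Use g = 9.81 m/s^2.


E = (1/8) * rho * g * H^2
E = (1/8) * 1021.9 * 9.81 * 3.41^2
E = 0.125 * 1021.9 * 9.81 * 11.6281
E = 14571.23 J/m^2

14571.23


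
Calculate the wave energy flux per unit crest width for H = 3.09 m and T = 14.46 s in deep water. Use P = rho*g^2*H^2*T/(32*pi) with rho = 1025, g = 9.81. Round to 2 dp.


P = rho * g^2 * H^2 * T / (32 * pi)
P = 1025 * 9.81^2 * 3.09^2 * 14.46 / (32 * pi)
P = 1025 * 96.2361 * 9.5481 * 14.46 / 100.53096
P = 135471.29 W/m

135471.29


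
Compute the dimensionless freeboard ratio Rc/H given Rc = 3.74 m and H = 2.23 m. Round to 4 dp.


Relative freeboard = Rc / H
= 3.74 / 2.23
= 1.6771

1.6771


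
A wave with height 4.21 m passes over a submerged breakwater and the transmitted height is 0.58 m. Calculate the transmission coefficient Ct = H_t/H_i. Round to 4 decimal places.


Ct = H_t / H_i
Ct = 0.58 / 4.21
Ct = 0.1378

0.1378


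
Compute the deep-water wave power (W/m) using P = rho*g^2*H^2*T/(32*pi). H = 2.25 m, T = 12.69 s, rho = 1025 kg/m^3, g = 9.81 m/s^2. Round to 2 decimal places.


P = rho * g^2 * H^2 * T / (32 * pi)
P = 1025 * 9.81^2 * 2.25^2 * 12.69 / (32 * pi)
P = 1025 * 96.2361 * 5.0625 * 12.69 / 100.53096
P = 63036.01 W/m

63036.01


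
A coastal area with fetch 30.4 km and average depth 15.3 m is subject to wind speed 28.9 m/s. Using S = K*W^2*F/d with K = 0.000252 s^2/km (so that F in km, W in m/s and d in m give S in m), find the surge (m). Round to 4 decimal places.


S = K * W^2 * F / d
W^2 = 28.9^2 = 835.21
S = 0.000252 * 835.21 * 30.4 / 15.3
Numerator = 0.000252 * 835.21 * 30.4 = 6.398377
S = 6.398377 / 15.3 = 0.4182 m

0.4182


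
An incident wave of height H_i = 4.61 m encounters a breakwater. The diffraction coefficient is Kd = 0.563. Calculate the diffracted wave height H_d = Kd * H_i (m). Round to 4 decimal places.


H_d = Kd * H_i
H_d = 0.563 * 4.61
H_d = 2.5954 m

2.5954


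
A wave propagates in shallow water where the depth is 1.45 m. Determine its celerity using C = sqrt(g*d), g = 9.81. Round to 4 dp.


Using the shallow-water approximation:
C = sqrt(g * d) = sqrt(9.81 * 1.45)
C = sqrt(14.2245)
C = 3.7715 m/s

3.7715


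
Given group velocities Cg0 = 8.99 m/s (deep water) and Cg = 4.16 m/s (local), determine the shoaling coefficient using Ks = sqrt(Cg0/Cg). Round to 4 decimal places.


Ks = sqrt(Cg0 / Cg)
Ks = sqrt(8.99 / 4.16)
Ks = sqrt(2.1611)
Ks = 1.4701

1.4701


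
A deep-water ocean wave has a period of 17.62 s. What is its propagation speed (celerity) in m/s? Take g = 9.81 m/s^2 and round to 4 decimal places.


We use the deep-water celerity formula:
C = g * T / (2 * pi)
C = 9.81 * 17.62 / (2 * 3.14159...)
C = 172.852200 / 6.283185
C = 27.5103 m/s

27.5103


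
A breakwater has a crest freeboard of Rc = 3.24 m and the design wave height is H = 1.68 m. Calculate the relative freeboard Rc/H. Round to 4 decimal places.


Relative freeboard = Rc / H
= 3.24 / 1.68
= 1.9286

1.9286


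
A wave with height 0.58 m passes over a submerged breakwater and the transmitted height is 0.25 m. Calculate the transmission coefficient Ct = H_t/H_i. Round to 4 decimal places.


Ct = H_t / H_i
Ct = 0.25 / 0.58
Ct = 0.4310

0.4310


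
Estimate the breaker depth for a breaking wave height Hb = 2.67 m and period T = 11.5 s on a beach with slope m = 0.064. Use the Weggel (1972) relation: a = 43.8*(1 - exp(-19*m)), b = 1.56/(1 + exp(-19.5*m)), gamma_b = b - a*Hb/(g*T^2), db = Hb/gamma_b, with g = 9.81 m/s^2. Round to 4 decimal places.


a = 43.8 * (1 - exp(-19 * m))
exp(-19 * 0.064) = exp(-1.2160) = 0.296413
a = 43.8 * (1 - 0.296413) = 30.817091
b = 1.56 / (1 + exp(-19.5 * m))
exp(-19.5 * 0.064) = exp(-1.2480) = 0.287078
b = 1.56 / (1 + 0.287078) = 1.212047
Hb / (g * T^2) = 2.67 / (9.81 * 11.5^2) = 2.67 / 1297.3725 = 0.00205801
gamma_b = b - a * Hb/(g*T^2) = 1.212047 - 30.817091 * 0.00205801 = 1.148626
db = Hb / gamma_b = 2.67 / 1.148626
db = 2.3245 m

2.3245


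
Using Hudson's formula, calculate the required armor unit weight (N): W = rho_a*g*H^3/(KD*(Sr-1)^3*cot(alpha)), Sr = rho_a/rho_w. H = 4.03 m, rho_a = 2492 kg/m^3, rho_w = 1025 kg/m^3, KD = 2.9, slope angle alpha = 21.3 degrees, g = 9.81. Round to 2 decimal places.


Sr = rho_a / rho_w = 2492 / 1025 = 2.431220
(Sr - 1) = 1.431220
(Sr - 1)^3 = 2.931695
cot(21.3) = 1 / tan(21.3) = 1 / 0.389884 = 2.564867
Numerator = 2492 * 9.81 * 4.03^3 = 1600044.9513
Denominator = 2.9 * 2.931695 * 2.564867 = 21.806284
W = 1600044.9513 / 21.806284
W = 73375.41 N

73375.41


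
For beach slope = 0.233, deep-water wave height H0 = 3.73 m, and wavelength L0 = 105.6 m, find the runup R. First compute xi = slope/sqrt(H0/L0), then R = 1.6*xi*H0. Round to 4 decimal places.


xi = slope / sqrt(H0/L0)
H0/L0 = 3.73/105.6 = 0.035322
sqrt(0.035322) = 0.187941
xi = 0.233 / 0.187941 = 1.239748
R = 1.6 * xi * H0 = 1.6 * 1.239748 * 3.73
R = 7.3988 m

7.3988


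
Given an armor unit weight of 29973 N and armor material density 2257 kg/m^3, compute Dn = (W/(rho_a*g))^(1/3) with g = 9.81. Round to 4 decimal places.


V = W / (rho_a * g)
V = 29973 / (2257 * 9.81)
V = 29973 / 22141.17
V = 1.353722 m^3
Dn = V^(1/3) = 1.353722^(1/3)
Dn = 1.1062 m

1.1062


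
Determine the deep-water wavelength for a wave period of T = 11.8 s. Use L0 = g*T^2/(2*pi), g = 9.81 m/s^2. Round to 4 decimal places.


L0 = g * T^2 / (2 * pi)
L0 = 9.81 * 11.8^2 / (2 * pi)
L0 = 9.81 * 139.2400 / 6.28319
L0 = 1365.9444 / 6.28319
L0 = 217.3968 m

217.3968


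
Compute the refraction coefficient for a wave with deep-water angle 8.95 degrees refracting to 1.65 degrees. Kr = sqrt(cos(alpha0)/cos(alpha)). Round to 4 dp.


Kr = sqrt(cos(alpha0) / cos(alpha))
cos(8.95) = 0.987824
cos(1.65) = 0.999585
Kr = sqrt(0.987824 / 0.999585)
Kr = sqrt(0.988234)
Kr = 0.9941

0.9941


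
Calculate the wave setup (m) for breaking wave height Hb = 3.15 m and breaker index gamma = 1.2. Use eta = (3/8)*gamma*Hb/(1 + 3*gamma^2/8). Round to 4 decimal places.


eta = (3/8) * gamma * Hb / (1 + 3*gamma^2/8)
Numerator = (3/8) * 1.2 * 3.15 = 1.417500
Denominator = 1 + 3*1.2^2/8 = 1 + 0.540000 = 1.540000
eta = 1.417500 / 1.540000
eta = 0.9205 m

0.9205


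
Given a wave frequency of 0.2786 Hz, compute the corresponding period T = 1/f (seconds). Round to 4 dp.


T = 1 / f
T = 1 / 0.2786
T = 3.5894 s

3.5894


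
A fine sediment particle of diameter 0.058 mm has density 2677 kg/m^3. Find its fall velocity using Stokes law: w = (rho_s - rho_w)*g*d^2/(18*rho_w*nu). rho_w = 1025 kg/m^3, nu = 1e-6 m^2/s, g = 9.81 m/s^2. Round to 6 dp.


w = (rho_s - rho_w) * g * d^2 / (18 * rho_w * nu)
d = 0.058 mm = 0.000058 m
rho_s - rho_w = 2677 - 1025 = 1652
Numerator = 1652 * 9.81 * (0.000058)^2 = 0.000054517388
Denominator = 18 * 1025 * 1e-6 = 0.018450
w = 0.002955 m/s

0.002955


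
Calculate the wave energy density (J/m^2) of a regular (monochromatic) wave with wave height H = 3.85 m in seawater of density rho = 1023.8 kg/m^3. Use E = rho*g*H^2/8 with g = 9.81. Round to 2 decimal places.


E = (1/8) * rho * g * H^2
E = (1/8) * 1023.8 * 9.81 * 3.85^2
E = 0.125 * 1023.8 * 9.81 * 14.8225
E = 18608.68 J/m^2

18608.68


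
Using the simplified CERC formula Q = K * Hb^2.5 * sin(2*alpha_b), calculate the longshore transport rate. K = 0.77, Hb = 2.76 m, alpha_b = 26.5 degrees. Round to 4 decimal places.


Q = K * Hb^2.5 * sin(2 * alpha_b)
Hb^2.5 = 2.76^2.5 = 12.655308
sin(2 * 26.5) = sin(53.0) = 0.798636
Q = 0.77 * 12.655308 * 0.798636
Q = 7.7824 m^3/s

7.7824


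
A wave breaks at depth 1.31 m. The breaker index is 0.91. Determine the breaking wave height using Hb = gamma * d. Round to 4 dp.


Hb = gamma * d
Hb = 0.91 * 1.31
Hb = 1.1921 m

1.1921


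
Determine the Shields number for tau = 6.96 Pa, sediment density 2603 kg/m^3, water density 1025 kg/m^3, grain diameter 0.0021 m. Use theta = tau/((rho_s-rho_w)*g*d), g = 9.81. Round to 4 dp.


theta = tau / ((rho_s - rho_w) * g * d)
rho_s - rho_w = 2603 - 1025 = 1578
Denominator = 1578 * 9.81 * 0.0021 = 32.508378
theta = 6.96 / 32.508378
theta = 0.2141

0.2141


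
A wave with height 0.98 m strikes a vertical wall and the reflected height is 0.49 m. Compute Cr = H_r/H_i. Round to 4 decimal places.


Cr = H_r / H_i
Cr = 0.49 / 0.98
Cr = 0.5000

0.5000
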